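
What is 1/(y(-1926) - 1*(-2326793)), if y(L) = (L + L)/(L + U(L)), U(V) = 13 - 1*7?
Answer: 160/372287201 ≈ 4.2978e-7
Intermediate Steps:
U(V) = 6 (U(V) = 13 - 7 = 6)
y(L) = 2*L/(6 + L) (y(L) = (L + L)/(L + 6) = (2*L)/(6 + L) = 2*L/(6 + L))
1/(y(-1926) - 1*(-2326793)) = 1/(2*(-1926)/(6 - 1926) - 1*(-2326793)) = 1/(2*(-1926)/(-1920) + 2326793) = 1/(2*(-1926)*(-1/1920) + 2326793) = 1/(321/160 + 2326793) = 1/(372287201/160) = 160/372287201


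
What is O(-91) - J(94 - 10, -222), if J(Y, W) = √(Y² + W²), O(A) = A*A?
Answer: 8281 - 6*√1565 ≈ 8043.6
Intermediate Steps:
O(A) = A²
J(Y, W) = √(W² + Y²)
O(-91) - J(94 - 10, -222) = (-91)² - √((-222)² + (94 - 10)²) = 8281 - √(49284 + 84²) = 8281 - √(49284 + 7056) = 8281 - √56340 = 8281 - 6*√1565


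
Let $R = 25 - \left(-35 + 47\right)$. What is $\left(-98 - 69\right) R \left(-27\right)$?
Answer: $58617$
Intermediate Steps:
$R = 13$ ($R = 25 - 12 = 13$)
$\left(-98 - 69\right) R \left(-27\right) = \left(-98 - 69\right) 13 \left(-27\right) = \left(-167\right) 13 \left(-27\right) = \left(-2171\right) \left(-27\right) = 58617$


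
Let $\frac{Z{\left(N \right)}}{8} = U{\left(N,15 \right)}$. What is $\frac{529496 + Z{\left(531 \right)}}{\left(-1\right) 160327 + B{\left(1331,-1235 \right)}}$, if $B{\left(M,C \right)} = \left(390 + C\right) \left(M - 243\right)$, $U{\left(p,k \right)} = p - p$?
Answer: $- \frac{529496}{1079687} \approx -0.49042$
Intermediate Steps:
$U{\left(p,k \right)} = 0$
$Z{\left(N \right)} = 0$ ($Z{\left(N \right)} = 8 \cdot 0 = 0$)
$B{\left(M,C \right)} = \left(-243 + M\right) \left(390 + C\right)$ ($B{\left(M,C \right)} = \left(390 + C\right) \left(-243 + M\right) = \left(-243 + M\right) \left(390 + C\right)$)
$\frac{529496 + Z{\left(531 \right)}}{\left(-1\right) 160327 + B{\left(1331,-1235 \right)}} = \frac{529496 + 0}{\left(-1\right) 160327 - 919360} = \frac{529496}{-160327 + \left(-94770 + 300105 + 519090 - 1643785\right)} = \frac{529496}{-160327 - 919360} = \frac{529496}{-1079687} = 529496 \left(- \frac{1}{1079687}\right) = - \frac{529496}{1079687}$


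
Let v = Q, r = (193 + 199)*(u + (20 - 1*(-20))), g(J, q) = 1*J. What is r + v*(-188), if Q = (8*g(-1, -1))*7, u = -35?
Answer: 12488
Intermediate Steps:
g(J, q) = J
r = 1960 (r = (193 + 199)*(-35 + (20 - 1*(-20))) = 392*(-35 + (20 + 20)) = 392*(-35 + 40) = 392*5 = 1960)
Q = -56 (Q = (8*(-1))*7 = -8*7 = -56)
v = -56
r + v*(-188) = 1960 - 56*(-188) = 1960 + 10528 = 12488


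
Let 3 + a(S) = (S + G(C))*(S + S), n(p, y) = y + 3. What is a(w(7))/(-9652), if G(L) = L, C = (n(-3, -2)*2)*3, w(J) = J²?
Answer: -5387/9652 ≈ -0.55812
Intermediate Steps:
n(p, y) = 3 + y
C = 6 (C = ((3 - 2)*2)*3 = (1*2)*3 = 2*3 = 6)
a(S) = -3 + 2*S*(6 + S) (a(S) = -3 + (S + 6)*(S + S) = -3 + (6 + S)*(2*S) = -3 + 2*S*(6 + S))
a(w(7))/(-9652) = (-3 + 2*(7²)² + 12*7²)/(-9652) = (-3 + 2*49² + 12*49)*(-1/9652) = (-3 + 2*2401 + 588)*(-1/9652) = (-3 + 4802 + 588)*(-1/9652) = 5387*(-1/9652) = -5387/9652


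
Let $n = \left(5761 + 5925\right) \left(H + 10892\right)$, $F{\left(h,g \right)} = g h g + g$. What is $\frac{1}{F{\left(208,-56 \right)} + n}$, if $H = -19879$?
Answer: $- \frac{1}{104369850} \approx -9.5813 \cdot 10^{-9}$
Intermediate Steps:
$F{\left(h,g \right)} = g + h g^{2}$ ($F{\left(h,g \right)} = h g^{2} + g = g + h g^{2}$)
$n = -105022082$ ($n = \left(5761 + 5925\right) \left(-19879 + 10892\right) = 11686 \left(-8987\right) = -105022082$)
$\frac{1}{F{\left(208,-56 \right)} + n} = \frac{1}{- 56 \left(1 - 11648\right) - 105022082} = \frac{1}{\left(-56\right) \left(-11647\right) - 105022082} = \frac{1}{652232 - 105022082} = \frac{1}{-104369850} = - \frac{1}{104369850}$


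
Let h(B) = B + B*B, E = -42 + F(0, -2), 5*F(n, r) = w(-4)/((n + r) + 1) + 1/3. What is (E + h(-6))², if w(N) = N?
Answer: 27889/225 ≈ 123.95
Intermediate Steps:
F(n, r) = 1/15 - 4/(5*(1 + n + r)) (F(n, r) = (-4/((n + r) + 1) + 1/3)/5 = (-4/(1 + n + r) + 1*(⅓))/5 = (-4/(1 + n + r) + ⅓)/5 = (⅓ - 4/(1 + n + r))/5 = 1/15 - 4/(5*(1 + n + r)))
E = -617/15 (E = -42 + (-11 + 0 - 2)/(15*(1 + 0 - 2)) = -42 + (1/15)*(-13)/(-1) = -42 + (1/15)*(-1)*(-13) = -42 + 13/15 = -617/15 ≈ -41.133)
h(B) = B + B²
(E + h(-6))² = (-617/15 - 6*(1 - 6))² = (-617/15 - 6*(-5))² = (-617/15 + 30)² = (-167/15)² = 27889/225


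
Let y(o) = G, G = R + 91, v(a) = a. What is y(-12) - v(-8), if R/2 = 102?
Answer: 303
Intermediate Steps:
R = 204 (R = 2*102 = 204)
G = 295 (G = 204 + 91 = 295)
y(o) = 295
y(-12) - v(-8) = 295 - 1*(-8) = 295 + 8 = 303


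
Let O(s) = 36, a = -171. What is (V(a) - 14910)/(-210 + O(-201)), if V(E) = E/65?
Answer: 323107/3770 ≈ 85.705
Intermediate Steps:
V(E) = E/65 (V(E) = E*(1/65) = E/65)
(V(a) - 14910)/(-210 + O(-201)) = ((1/65)*(-171) - 14910)/(-210 + 36) = (-171/65 - 14910)/(-174) = -969321/65*(-1/174) = 323107/3770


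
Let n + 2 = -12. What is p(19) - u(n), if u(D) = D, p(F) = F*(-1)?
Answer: -5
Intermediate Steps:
n = -14 (n = -2 - 12 = -14)
p(F) = -F
p(19) - u(n) = -1*19 - 1*(-14) = -19 + 14 = -5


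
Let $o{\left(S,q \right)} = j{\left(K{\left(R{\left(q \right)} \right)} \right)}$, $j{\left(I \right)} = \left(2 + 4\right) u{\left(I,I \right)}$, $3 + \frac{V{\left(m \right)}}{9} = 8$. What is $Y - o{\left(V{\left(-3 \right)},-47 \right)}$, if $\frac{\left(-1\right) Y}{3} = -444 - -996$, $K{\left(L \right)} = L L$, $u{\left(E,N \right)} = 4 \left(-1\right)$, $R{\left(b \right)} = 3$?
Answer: $-1632$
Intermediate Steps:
$V{\left(m \right)} = 45$ ($V{\left(m \right)} = -27 + 9 \cdot 8 = -27 + 72 = 45$)
$u{\left(E,N \right)} = -4$
$K{\left(L \right)} = L^{2}$
$j{\left(I \right)} = -24$ ($j{\left(I \right)} = \left(2 + 4\right) \left(-4\right) = 6 \left(-4\right) = -24$)
$o{\left(S,q \right)} = -24$
$Y = -1656$ ($Y = - 3 \left(-444 - -996\right) = - 3 \left(-444 + 996\right) = \left(-3\right) 552 = -1656$)
$Y - o{\left(V{\left(-3 \right)},-47 \right)} = -1656 - -24 = -1656 + 24 = -1632$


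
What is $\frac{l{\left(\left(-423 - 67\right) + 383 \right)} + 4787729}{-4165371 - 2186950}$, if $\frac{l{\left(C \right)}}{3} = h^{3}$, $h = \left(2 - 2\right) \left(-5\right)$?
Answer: $- \frac{4787729}{6352321} \approx -0.7537$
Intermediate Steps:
$h = 0$ ($h = 0 \left(-5\right) = 0$)
$l{\left(C \right)} = 0$ ($l{\left(C \right)} = 3 \cdot 0^{3} = 3 \cdot 0 = 0$)
$\frac{l{\left(\left(-423 - 67\right) + 383 \right)} + 4787729}{-4165371 - 2186950} = \frac{0 + 4787729}{-4165371 - 2186950} = \frac{4787729}{-6352321} = 4787729 \left(- \frac{1}{6352321}\right) = - \frac{4787729}{6352321}$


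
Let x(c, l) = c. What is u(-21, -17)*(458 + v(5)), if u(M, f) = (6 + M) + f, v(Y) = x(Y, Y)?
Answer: -14816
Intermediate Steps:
v(Y) = Y
u(M, f) = 6 + M + f
u(-21, -17)*(458 + v(5)) = (6 - 21 - 17)*(458 + 5) = -32*463 = -14816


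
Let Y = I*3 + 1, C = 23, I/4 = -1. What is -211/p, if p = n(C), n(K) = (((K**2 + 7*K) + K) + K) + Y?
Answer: -211/725 ≈ -0.29103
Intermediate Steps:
I = -4 (I = 4*(-1) = -4)
Y = -11 (Y = -4*3 + 1 = -12 + 1 = -11)
n(K) = -11 + K**2 + 9*K (n(K) = (((K**2 + 7*K) + K) + K) - 11 = ((K**2 + 8*K) + K) - 11 = (K**2 + 9*K) - 11 = -11 + K**2 + 9*K)
p = 725 (p = -11 + 23**2 + 9*23 = -11 + 529 + 207 = 725)
-211/p = -211/725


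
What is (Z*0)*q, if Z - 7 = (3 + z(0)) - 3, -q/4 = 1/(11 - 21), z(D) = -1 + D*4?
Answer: 0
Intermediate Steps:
z(D) = -1 + 4*D
q = ⅖ (q = -4/(11 - 21) = -4/(-10) = -4*(-⅒) = ⅖ ≈ 0.40000)
Z = 6 (Z = 7 + ((3 + (-1 + 4*0)) - 3) = 7 + ((3 + (-1 + 0)) - 3) = 7 + ((3 - 1) - 3) = 7 + (2 - 3) = 7 - 1 = 6)
(Z*0)*q = (6*0)*(⅖) = 0*(⅖) = 0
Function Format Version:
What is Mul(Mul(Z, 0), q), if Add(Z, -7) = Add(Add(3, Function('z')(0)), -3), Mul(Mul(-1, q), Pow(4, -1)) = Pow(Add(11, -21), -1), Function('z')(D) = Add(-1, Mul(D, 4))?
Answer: 0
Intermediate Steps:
Function('z')(D) = Add(-1, Mul(4, D))
q = Rational(2, 5) (q = Mul(-4, Pow(Add(11, -21), -1)) = Mul(-4, Pow(-10, -1)) = Mul(-4, Rational(-1, 10)) = Rational(2, 5) ≈ 0.40000)
Z = 6 (Z = Add(7, Add(Add(3, Add(-1, Mul(4, 0))), -3)) = Add(7, Add(Add(3, Add(-1, 0)), -3)) = Add(7, Add(Add(3, -1), -3)) = Add(7, Add(2, -3)) = Add(7, -1) = 6)
Mul(Mul(Z, 0), q) = Mul(Mul(6, 0), Rational(2, 5)) = Mul(0, Rational(2, 5)) = 0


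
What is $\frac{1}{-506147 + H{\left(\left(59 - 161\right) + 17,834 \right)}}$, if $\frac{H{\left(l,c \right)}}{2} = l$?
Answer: $- \frac{1}{506317} \approx -1.975 \cdot 10^{-6}$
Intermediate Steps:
$H{\left(l,c \right)} = 2 l$
$\frac{1}{-506147 + H{\left(\left(59 - 161\right) + 17,834 \right)}} = \frac{1}{-506147 + 2 \left(\left(59 - 161\right) + 17\right)} = \frac{1}{-506147 + 2 \left(-102 + 17\right)} = \frac{1}{-506147 + 2 \left(-85\right)} = \frac{1}{-506147 - 170} = \frac{1}{-506317} = - \frac{1}{506317}$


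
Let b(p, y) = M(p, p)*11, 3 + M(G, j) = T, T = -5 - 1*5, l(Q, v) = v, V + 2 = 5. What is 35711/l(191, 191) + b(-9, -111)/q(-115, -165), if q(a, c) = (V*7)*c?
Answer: 11251448/60165 ≈ 187.01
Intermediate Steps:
V = 3 (V = -2 + 5 = 3)
T = -10 (T = -5 - 5 = -10)
q(a, c) = 21*c (q(a, c) = (3*7)*c = 21*c)
M(G, j) = -13 (M(G, j) = -3 - 10 = -13)
b(p, y) = -143 (b(p, y) = -13*11 = -143)
35711/l(191, 191) + b(-9, -111)/q(-115, -165) = 35711/191 - 143/(21*(-165)) = 35711*(1/191) - 143/(-3465) = 35711/191 - 143*(-1/3465) = 35711/191 + 13/315 = 11251448/60165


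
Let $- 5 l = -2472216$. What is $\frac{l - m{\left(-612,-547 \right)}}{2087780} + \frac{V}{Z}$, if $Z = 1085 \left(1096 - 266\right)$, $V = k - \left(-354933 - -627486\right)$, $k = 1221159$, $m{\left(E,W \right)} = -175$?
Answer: $\frac{242590905469}{188015027900} \approx 1.2903$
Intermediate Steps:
$l = \frac{2472216}{5}$ ($l = \left(- \frac{1}{5}\right) \left(-2472216\right) = \frac{2472216}{5} \approx 4.9444 \cdot 10^{5}$)
$V = 948606$ ($V = 1221159 - \left(-354933 - -627486\right) = 1221159 - \left(-354933 + 627486\right) = 1221159 - 272553 = 948606$)
$Z = 900550$ ($Z = 1085 \cdot 830 = 900550$)
$\frac{l - m{\left(-612,-547 \right)}}{2087780} + \frac{V}{Z} = \frac{\frac{2472216}{5} - -175}{2087780} + \frac{948606}{900550} = \left(\frac{2472216}{5} + 175\right) \frac{1}{2087780} + 948606 \cdot \frac{1}{900550} = \frac{2473091}{5} \cdot \frac{1}{2087780} + \frac{474303}{450275} = \frac{2473091}{10438900} + \frac{474303}{450275} = \frac{242590905469}{188015027900}$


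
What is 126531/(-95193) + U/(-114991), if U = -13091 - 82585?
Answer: -604693417/1216259807 ≈ -0.49717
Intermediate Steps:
U = -95676
126531/(-95193) + U/(-114991) = 126531/(-95193) - 95676/(-114991) = 126531*(-1/95193) - 95676*(-1/114991) = -14059/10577 + 95676/114991 = -604693417/1216259807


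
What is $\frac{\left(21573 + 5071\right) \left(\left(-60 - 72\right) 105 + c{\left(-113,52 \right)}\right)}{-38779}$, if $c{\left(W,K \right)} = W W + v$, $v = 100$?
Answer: $\frac{26404204}{38779} \approx 680.89$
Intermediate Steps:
$c{\left(W,K \right)} = 100 + W^{2}$ ($c{\left(W,K \right)} = W W + 100 = W^{2} + 100 = 100 + W^{2}$)
$\frac{\left(21573 + 5071\right) \left(\left(-60 - 72\right) 105 + c{\left(-113,52 \right)}\right)}{-38779} = \frac{\left(21573 + 5071\right) \left(\left(-60 - 72\right) 105 + \left(100 + \left(-113\right)^{2}\right)\right)}{-38779} = 26644 \left(\left(-132\right) 105 + \left(100 + 12769\right)\right) \left(- \frac{1}{38779}\right) = 26644 \left(-13860 + 12869\right) \left(- \frac{1}{38779}\right) = 26644 \left(-991\right) \left(- \frac{1}{38779}\right) = \left(-26404204\right) \left(- \frac{1}{38779}\right) = \frac{26404204}{38779}$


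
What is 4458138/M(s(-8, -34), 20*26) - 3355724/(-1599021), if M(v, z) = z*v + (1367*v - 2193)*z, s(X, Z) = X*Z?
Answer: 108766781860723/51261830963460 ≈ 2.1218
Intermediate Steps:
M(v, z) = v*z + z*(-2193 + 1367*v) (M(v, z) = v*z + (-2193 + 1367*v)*z = v*z + z*(-2193 + 1367*v))
4458138/M(s(-8, -34), 20*26) - 3355724/(-1599021) = 4458138/((3*(20*26)*(-731 + 456*(-8*(-34))))) - 3355724/(-1599021) = 4458138/((3*520*(-731 + 456*272))) - 3355724*(-1/1599021) = 4458138/((3*520*(-731 + 124032))) + 3355724/1599021 = 4458138/((3*520*123301)) + 3355724/1599021 = 4458138/192349560 + 3355724/1599021 = 4458138*(1/192349560) + 3355724/1599021 = 743023/32058260 + 3355724/1599021 = 108766781860723/51261830963460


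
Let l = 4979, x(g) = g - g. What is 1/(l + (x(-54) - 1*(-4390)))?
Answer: 1/9369 ≈ 0.00010673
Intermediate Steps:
x(g) = 0
1/(l + (x(-54) - 1*(-4390))) = 1/(4979 + (0 - 1*(-4390))) = 1/(4979 + (0 + 4390)) = 1/(4979 + 4390) = 1/9369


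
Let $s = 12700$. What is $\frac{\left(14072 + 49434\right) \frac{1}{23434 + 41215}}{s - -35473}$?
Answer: $\frac{63506}{3114336277} \approx 2.0392 \cdot 10^{-5}$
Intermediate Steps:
$\frac{\left(14072 + 49434\right) \frac{1}{23434 + 41215}}{s - -35473} = \frac{\left(14072 + 49434\right) \frac{1}{23434 + 41215}}{12700 - -35473} = \frac{63506 \cdot \frac{1}{64649}}{12700 + 35473} = \frac{63506 \cdot \frac{1}{64649}}{48173} = \frac{63506}{64649} \cdot \frac{1}{48173} = \frac{63506}{3114336277}$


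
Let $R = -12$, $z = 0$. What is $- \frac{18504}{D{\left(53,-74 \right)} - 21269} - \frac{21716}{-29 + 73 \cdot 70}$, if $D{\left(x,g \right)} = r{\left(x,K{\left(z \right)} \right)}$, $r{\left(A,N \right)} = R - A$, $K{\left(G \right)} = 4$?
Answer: $- \frac{184635160}{54199027} \approx -3.4066$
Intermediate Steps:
$r{\left(A,N \right)} = -12 - A$
$D{\left(x,g \right)} = -12 - x$
$- \frac{18504}{D{\left(53,-74 \right)} - 21269} - \frac{21716}{-29 + 73 \cdot 70} = - \frac{18504}{\left(-12 - 53\right) - 21269} - \frac{21716}{-29 + 73 \cdot 70} = - \frac{18504}{\left(-12 - 53\right) - 21269} - \frac{21716}{-29 + 5110} = - \frac{18504}{-65 - 21269} - \frac{21716}{5081} = - \frac{18504}{-21334} - \frac{21716}{5081} = \left(-18504\right) \left(- \frac{1}{21334}\right) - \frac{21716}{5081} = \frac{9252}{10667} - \frac{21716}{5081} = - \frac{184635160}{54199027}$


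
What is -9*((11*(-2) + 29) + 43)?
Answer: -450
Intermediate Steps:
-9*((11*(-2) + 29) + 43) = -9*((-22 + 29) + 43) = -9*(7 + 43) = -9*50 = -450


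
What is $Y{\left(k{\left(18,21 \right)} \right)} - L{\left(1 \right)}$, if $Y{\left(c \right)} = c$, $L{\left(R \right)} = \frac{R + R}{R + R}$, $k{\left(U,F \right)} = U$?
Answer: $17$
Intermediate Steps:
$L{\left(R \right)} = 1$ ($L{\left(R \right)} = \frac{2 R}{2 R} = 2 R \frac{1}{2 R} = 1$)
$Y{\left(k{\left(18,21 \right)} \right)} - L{\left(1 \right)} = 18 - 1 = 17$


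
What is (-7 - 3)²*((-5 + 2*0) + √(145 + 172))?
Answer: -500 + 100*√317 ≈ 1280.4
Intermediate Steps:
(-7 - 3)²*((-5 + 2*0) + √(145 + 172)) = (-10)²*((-5 + 0) + √317) = 100*(-5 + √317) = -500 + 100*√317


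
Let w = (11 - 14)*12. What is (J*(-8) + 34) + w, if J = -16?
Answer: 126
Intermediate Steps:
w = -36 (w = -3*12 = -36)
(J*(-8) + 34) + w = (-16*(-8) + 34) - 36 = (128 + 34) - 36 = 162 - 36 = 126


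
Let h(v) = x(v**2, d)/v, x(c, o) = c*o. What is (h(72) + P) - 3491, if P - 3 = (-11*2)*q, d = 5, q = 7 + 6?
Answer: -3414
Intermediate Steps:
q = 13
h(v) = 5*v (h(v) = (v**2*5)/v = (5*v**2)/v = 5*v)
P = -283 (P = 3 - 11*2*13 = 3 - 22*13 = 3 - 286 = -283)
(h(72) + P) - 3491 = (5*72 - 283) - 3491 = (360 - 283) - 3491 = 77 - 3491 = -3414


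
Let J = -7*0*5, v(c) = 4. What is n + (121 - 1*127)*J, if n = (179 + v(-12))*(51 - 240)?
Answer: -34587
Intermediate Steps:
J = 0 (J = 0*5 = 0)
n = -34587 (n = (179 + 4)*(51 - 240) = 183*(-189) = -34587)
n + (121 - 1*127)*J = -34587 + (121 - 1*127)*0 = -34587 + (121 - 127)*0 = -34587 - 6*0 = -34587 + 0 = -34587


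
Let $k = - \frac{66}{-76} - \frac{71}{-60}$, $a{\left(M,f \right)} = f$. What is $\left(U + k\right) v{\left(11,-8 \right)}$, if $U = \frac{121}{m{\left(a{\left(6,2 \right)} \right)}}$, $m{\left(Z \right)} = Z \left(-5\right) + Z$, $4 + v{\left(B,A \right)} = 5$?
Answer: $- \frac{29807}{2280} \approx -13.073$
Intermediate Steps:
$v{\left(B,A \right)} = 1$ ($v{\left(B,A \right)} = -4 + 5 = 1$)
$m{\left(Z \right)} = - 4 Z$ ($m{\left(Z \right)} = - 5 Z + Z = - 4 Z$)
$k = \frac{2339}{1140}$ ($k = \left(-66\right) \left(- \frac{1}{76}\right) - - \frac{71}{60} = \frac{33}{38} + \frac{71}{60} = \frac{2339}{1140} \approx 2.0518$)
$U = - \frac{121}{8}$ ($U = \frac{121}{\left(-4\right) 2} = \frac{121}{-8} = 121 \left(- \frac{1}{8}\right) = - \frac{121}{8} \approx -15.125$)
$\left(U + k\right) v{\left(11,-8 \right)} = \left(- \frac{121}{8} + \frac{2339}{1140}\right) 1 = \left(- \frac{29807}{2280}\right) 1 = - \frac{29807}{2280}$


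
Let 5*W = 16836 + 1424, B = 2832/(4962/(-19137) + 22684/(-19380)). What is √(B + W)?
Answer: 2*√815854758465724213/44188939 ≈ 40.881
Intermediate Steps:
B = -87526514160/44188939 (B = 2832/(4962*(-1/19137) + 22684*(-1/19380)) = 2832/(-1654/6379 - 5671/4845) = 2832/(-44188939/30906255) = 2832*(-30906255/44188939) = -87526514160/44188939 ≈ -1980.7)
W = 3652 (W = (16836 + 1424)/5 = (⅕)*18260 = 3652)
√(B + W) = √(-87526514160/44188939 + 3652) = √(73851491068/44188939) = 2*√815854758465724213/44188939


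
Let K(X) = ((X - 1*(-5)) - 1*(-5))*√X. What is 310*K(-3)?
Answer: 2170*I*√3 ≈ 3758.6*I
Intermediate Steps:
K(X) = √X*(10 + X) (K(X) = ((X + 5) + 5)*√X = ((5 + X) + 5)*√X = (10 + X)*√X = √X*(10 + X))
310*K(-3) = 310*(√(-3)*(10 - 3)) = 310*((I*√3)*7) = 310*(7*I*√3) = 2170*I*√3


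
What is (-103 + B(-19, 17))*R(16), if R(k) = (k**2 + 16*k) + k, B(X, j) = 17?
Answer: -45408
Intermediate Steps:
R(k) = k**2 + 17*k
(-103 + B(-19, 17))*R(16) = (-103 + 17)*(16*(17 + 16)) = -1376*33 = -86*528 = -45408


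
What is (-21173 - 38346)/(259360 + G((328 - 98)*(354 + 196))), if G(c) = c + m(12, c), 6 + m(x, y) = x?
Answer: -59519/385866 ≈ -0.15425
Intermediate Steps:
m(x, y) = -6 + x
G(c) = 6 + c (G(c) = c + (-6 + 12) = c + 6 = 6 + c)
(-21173 - 38346)/(259360 + G((328 - 98)*(354 + 196))) = (-21173 - 38346)/(259360 + (6 + (328 - 98)*(354 + 196))) = -59519/(259360 + (6 + 230*550)) = -59519/(259360 + (6 + 126500)) = -59519/(259360 + 126506) = -59519/385866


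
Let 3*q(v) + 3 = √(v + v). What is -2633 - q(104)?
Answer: -2632 - 4*√13/3 ≈ -2636.8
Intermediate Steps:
q(v) = -1 + √2*√v/3 (q(v) = -1 + √(v + v)/3 = -1 + √(2*v)/3 = -1 + (√2*√v)/3 = -1 + √2*√v/3)
-2633 - q(104) = -2633 - (-1 + √2*√104/3) = -2633 - (-1 + √2*(2*√26)/3) = -2633 - (-1 + 4*√13/3) = -2633 + (1 - 4*√13/3) = -2632 - 4*√13/3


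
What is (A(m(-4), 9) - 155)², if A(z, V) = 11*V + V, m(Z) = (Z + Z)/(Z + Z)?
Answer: 2209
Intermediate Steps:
m(Z) = 1 (m(Z) = (2*Z)/((2*Z)) = (2*Z)*(1/(2*Z)) = 1)
A(z, V) = 12*V
(A(m(-4), 9) - 155)² = (12*9 - 155)² = (108 - 155)² = (-47)² = 2209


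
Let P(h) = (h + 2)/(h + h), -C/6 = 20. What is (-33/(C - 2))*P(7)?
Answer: 297/1708 ≈ 0.17389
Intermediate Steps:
C = -120 (C = -6*20 = -120)
P(h) = (2 + h)/(2*h) (P(h) = (2 + h)/((2*h)) = (2 + h)*(1/(2*h)) = (2 + h)/(2*h))
(-33/(C - 2))*P(7) = (-33/(-120 - 2))*((½)*(2 + 7)/7) = (-33/(-122))*((½)*(⅐)*9) = -33*(-1/122)*(9/14) = (33/122)*(9/14) = 297/1708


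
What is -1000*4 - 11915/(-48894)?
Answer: -195564085/48894 ≈ -3999.8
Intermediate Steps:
-1000*4 - 11915/(-48894) = -4000 - 11915*(-1)/48894 = -4000 - 1*(-11915/48894) = -4000 + 11915/48894 = -195564085/48894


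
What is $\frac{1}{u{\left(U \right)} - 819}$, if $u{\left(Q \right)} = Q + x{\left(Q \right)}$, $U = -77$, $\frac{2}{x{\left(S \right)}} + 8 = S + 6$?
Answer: $- \frac{79}{70786} \approx -0.001116$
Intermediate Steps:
$x{\left(S \right)} = \frac{2}{-2 + S}$ ($x{\left(S \right)} = \frac{2}{-8 + \left(S + 6\right)} = \frac{2}{-8 + \left(6 + S\right)} = \frac{2}{-2 + S}$)
$u{\left(Q \right)} = Q + \frac{2}{-2 + Q}$
$\frac{1}{u{\left(U \right)} - 819} = \frac{1}{\frac{2 - 77 \left(-2 - 77\right)}{-2 - 77} - 819} = \frac{1}{\frac{2 - -6083}{-79} + \left(-2358 + 1539\right)} = \frac{1}{- \frac{2 + 6083}{79} - 819} = \frac{1}{\left(- \frac{1}{79}\right) 6085 - 819} = \frac{1}{- \frac{6085}{79} - 819} = \frac{1}{- \frac{70786}{79}} = - \frac{79}{70786}$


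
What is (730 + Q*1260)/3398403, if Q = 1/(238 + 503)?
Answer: 180730/839405541 ≈ 0.00021531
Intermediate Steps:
Q = 1/741 ≈ 0.0013495
(730 + Q*1260)/3398403 = (730 + (1/741)*1260)/3398403 = (730 + 420/247)*(1/3398403) = (180730/247)*(1/3398403) = 180730/839405541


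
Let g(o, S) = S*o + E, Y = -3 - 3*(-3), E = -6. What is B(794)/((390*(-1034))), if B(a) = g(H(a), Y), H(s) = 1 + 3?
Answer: -3/67210 ≈ -4.4636e-5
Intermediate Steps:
H(s) = 4
Y = 6 (Y = -3 + 9 = 6)
g(o, S) = -6 + S*o (g(o, S) = S*o - 6 = -6 + S*o)
B(a) = 18 (B(a) = -6 + 6*4 = -6 + 24 = 18)
B(794)/((390*(-1034))) = 18/((390*(-1034))) = 18/(-403260) = 18*(-1/403260) = -3/67210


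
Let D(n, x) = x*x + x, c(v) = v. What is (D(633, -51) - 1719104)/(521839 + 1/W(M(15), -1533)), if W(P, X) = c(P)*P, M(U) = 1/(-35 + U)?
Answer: -1716554/522239 ≈ -3.2869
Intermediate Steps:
D(n, x) = x + x² (D(n, x) = x² + x = x + x²)
W(P, X) = P² (W(P, X) = P*P = P²)
(D(633, -51) - 1719104)/(521839 + 1/W(M(15), -1533)) = (-51*(1 - 51) - 1719104)/(521839 + 1/((1/(-35 + 15))²)) = (-51*(-50) - 1719104)/(521839 + 1/((1/(-20))²)) = (2550 - 1719104)/(521839 + 1/((-1/20)²)) = -1716554/(521839 + 1/(1/400)) = -1716554/(521839 + 400) = -1716554/522239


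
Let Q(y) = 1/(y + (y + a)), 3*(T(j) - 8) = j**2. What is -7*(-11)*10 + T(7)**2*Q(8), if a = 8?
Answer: 171649/216 ≈ 794.67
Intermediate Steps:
T(j) = 8 + j**2/3
Q(y) = 1/(8 + 2*y) (Q(y) = 1/(y + (y + 8)) = 1/(y + (8 + y)) = 1/(8 + 2*y))
-7*(-11)*10 + T(7)**2*Q(8) = -7*(-11)*10 + (8 + (1/3)*7**2)**2*(1/(2*(4 + 8))) = 77*10 + (8 + (1/3)*49)**2*((1/2)/12) = 770 + (8 + 49/3)**2*((1/2)*(1/12)) = 770 + (73/3)**2*(1/24) = 770 + (5329/9)*(1/24) = 770 + 5329/216 = 171649/216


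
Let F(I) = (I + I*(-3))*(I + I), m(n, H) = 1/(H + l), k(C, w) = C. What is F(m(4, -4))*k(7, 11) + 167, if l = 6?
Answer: 160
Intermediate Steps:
m(n, H) = 1/(6 + H) (m(n, H) = 1/(H + 6) = 1/(6 + H))
F(I) = -4*I² (F(I) = (I - 3*I)*(2*I) = (-2*I)*(2*I) = -4*I²)
F(m(4, -4))*k(7, 11) + 167 = -4/(6 - 4)²*7 + 167 = -4*(1/2)²*7 + 167 = -4*(½)²*7 + 167 = -4*¼*7 + 167 = -1*7 + 167 = -7 + 167 = 160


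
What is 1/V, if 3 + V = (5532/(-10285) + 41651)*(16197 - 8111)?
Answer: 10285/3463840243403 ≈ 2.9692e-9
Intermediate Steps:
V = 3463840243403/10285 (V = -3 + (5532/(-10285) + 41651)*(16197 - 8111) = -3 + (5532*(-1/10285) + 41651)*8086 = -3 + (-5532/10285 + 41651)*8086 = -3 + (428375003/10285)*8086 = -3 + 3463840274258/10285 = 3463840243403/10285 ≈ 3.3679e+8)
1/V = 1/(3463840243403/10285) = 10285/3463840243403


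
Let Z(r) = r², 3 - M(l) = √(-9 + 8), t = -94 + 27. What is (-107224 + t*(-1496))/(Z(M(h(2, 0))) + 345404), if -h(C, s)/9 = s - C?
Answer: -603780176/29827362445 - 10488*I/29827362445 ≈ -0.020242 - 3.5162e-7*I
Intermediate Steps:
h(C, s) = -9*s + 9*C (h(C, s) = -9*(s - C) = -9*s + 9*C)
t = -67
M(l) = 3 - I (M(l) = 3 - √(-9 + 8) = 3 - √(-1) = 3 - I)
(-107224 + t*(-1496))/(Z(M(h(2, 0))) + 345404) = (-107224 - 67*(-1496))/((3 - I)² + 345404) = (-107224 + 100232)/(345404 + (3 - I)²) = -6992/(345404 + (3 - I)²)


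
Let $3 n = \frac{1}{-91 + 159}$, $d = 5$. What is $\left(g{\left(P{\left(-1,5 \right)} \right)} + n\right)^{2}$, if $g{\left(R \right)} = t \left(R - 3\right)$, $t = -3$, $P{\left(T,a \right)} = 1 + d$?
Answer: $\frac{3367225}{41616} \approx 80.912$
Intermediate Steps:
$P{\left(T,a \right)} = 6$ ($P{\left(T,a \right)} = 1 + 5 = 6$)
$n = \frac{1}{204}$ ($n = \frac{1}{3 \left(-91 + 159\right)} = \frac{1}{3 \cdot 68} = \frac{1}{3} \cdot \frac{1}{68} = \frac{1}{204} \approx 0.004902$)
$g{\left(R \right)} = 9 - 3 R$ ($g{\left(R \right)} = - 3 \left(R - 3\right) = - 3 \left(-3 + R\right) = 9 - 3 R$)
$\left(g{\left(P{\left(-1,5 \right)} \right)} + n\right)^{2} = \left(\left(9 - 18\right) + \frac{1}{204}\right)^{2} = \left(-9 + \frac{1}{204}\right)^{2} = \left(- \frac{1835}{204}\right)^{2} = \frac{3367225}{41616}$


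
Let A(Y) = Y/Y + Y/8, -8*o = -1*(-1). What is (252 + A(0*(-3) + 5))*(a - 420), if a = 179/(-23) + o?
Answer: -159753315/1472 ≈ -1.0853e+5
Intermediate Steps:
o = -⅛ (o = -(-1)*(-1)/8 = -⅛*1 = -⅛ ≈ -0.12500)
A(Y) = 1 + Y/8 (A(Y) = 1 + Y*(⅛) = 1 + Y/8)
a = -1455/184 (a = 179/(-23) - ⅛ = 179*(-1/23) - ⅛ = -179/23 - ⅛ = -1455/184 ≈ -7.9076)
(252 + A(0*(-3) + 5))*(a - 420) = (252 + (1 + (0*(-3) + 5)/8))*(-1455/184 - 420) = (252 + (1 + (0 + 5)/8))*(-78735/184) = (252 + (1 + (⅛)*5))*(-78735/184) = (252 + (1 + 5/8))*(-78735/184) = (252 + 13/8)*(-78735/184) = (2029/8)*(-78735/184) = -159753315/1472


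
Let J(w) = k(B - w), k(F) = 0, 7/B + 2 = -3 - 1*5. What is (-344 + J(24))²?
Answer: 118336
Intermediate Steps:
B = -7/10 (B = 7/(-2 + (-3 - 1*5)) = 7/(-2 + (-3 - 5)) = 7/(-2 - 8) = 7/(-10) = 7*(-⅒) = -7/10 ≈ -0.70000)
J(w) = 0
(-344 + J(24))² = (-344 + 0)² = (-344)² = 118336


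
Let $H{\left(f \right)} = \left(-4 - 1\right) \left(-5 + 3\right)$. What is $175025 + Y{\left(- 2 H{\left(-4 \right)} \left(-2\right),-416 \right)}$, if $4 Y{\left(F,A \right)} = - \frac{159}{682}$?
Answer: $\frac{477468041}{2728} \approx 1.7503 \cdot 10^{5}$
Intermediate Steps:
$H{\left(f \right)} = 10$ ($H{\left(f \right)} = \left(-5\right) \left(-2\right) = 10$)
$Y{\left(F,A \right)} = - \frac{159}{2728}$ ($Y{\left(F,A \right)} = \frac{\left(-159\right) \frac{1}{682}}{4} = \frac{1}{4} \left(- \frac{159}{682}\right) = - \frac{159}{2728}$)
$175025 + Y{\left(- 2 H{\left(-4 \right)} \left(-2\right),-416 \right)} = 175025 - \frac{159}{2728} = \frac{477468041}{2728}$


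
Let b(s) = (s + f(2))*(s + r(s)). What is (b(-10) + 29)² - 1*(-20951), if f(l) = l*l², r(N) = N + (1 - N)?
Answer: 23160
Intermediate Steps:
r(N) = 1
f(l) = l³
b(s) = (1 + s)*(8 + s) (b(s) = (s + 2³)*(s + 1) = (s + 8)*(1 + s) = (8 + s)*(1 + s) = (1 + s)*(8 + s))
(b(-10) + 29)² - 1*(-20951) = ((8 + (-10)² + 9*(-10)) + 29)² - 1*(-20951) = ((8 + 100 - 90) + 29)² + 20951 = (18 + 29)² + 20951 = 47² + 20951 = 2209 + 20951 = 23160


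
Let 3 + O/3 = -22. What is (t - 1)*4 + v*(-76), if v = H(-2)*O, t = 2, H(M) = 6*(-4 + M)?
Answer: -205196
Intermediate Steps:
H(M) = -24 + 6*M
O = -75 (O = -9 + 3*(-22) = -9 - 66 = -75)
v = 2700 (v = (-24 + 6*(-2))*(-75) = (-24 - 12)*(-75) = -36*(-75) = 2700)
(t - 1)*4 + v*(-76) = (2 - 1)*4 + 2700*(-76) = 1*4 - 205200 = 4 - 205200 = -205196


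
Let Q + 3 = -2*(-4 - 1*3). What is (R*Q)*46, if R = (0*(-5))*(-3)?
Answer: 0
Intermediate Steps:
R = 0 (R = 0*(-3) = 0)
Q = 11 (Q = -3 - 2*(-4 - 1*3) = -3 - 2*(-4 - 3) = -3 - 2*(-7) = -3 + 14 = 11)
(R*Q)*46 = (0*11)*46 = 0*46 = 0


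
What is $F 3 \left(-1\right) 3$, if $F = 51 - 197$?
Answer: $1314$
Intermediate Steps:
$F = -146$
$F 3 \left(-1\right) 3 = - 146 \cdot 3 \left(-1\right) 3 = - 146 \left(\left(-3\right) 3\right) = \left(-146\right) \left(-9\right) = 1314$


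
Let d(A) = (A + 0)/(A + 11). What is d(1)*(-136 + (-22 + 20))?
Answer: -23/2 ≈ -11.500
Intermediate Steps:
d(A) = A/(11 + A)
d(1)*(-136 + (-22 + 20)) = (1/(11 + 1))*(-136 + (-22 + 20)) = (1/12)*(-136 - 2) = (1*(1/12))*(-138) = (1/12)*(-138) = -23/2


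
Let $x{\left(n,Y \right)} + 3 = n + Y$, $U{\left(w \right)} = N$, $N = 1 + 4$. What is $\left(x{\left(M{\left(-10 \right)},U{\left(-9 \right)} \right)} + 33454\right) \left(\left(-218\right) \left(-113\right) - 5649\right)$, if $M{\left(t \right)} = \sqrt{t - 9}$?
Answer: $635162160 + 18985 i \sqrt{19} \approx 6.3516 \cdot 10^{8} + 82754.0 i$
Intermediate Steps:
$M{\left(t \right)} = \sqrt{-9 + t}$
$N = 5$
$U{\left(w \right)} = 5$
$x{\left(n,Y \right)} = -3 + Y + n$ ($x{\left(n,Y \right)} = -3 + \left(n + Y\right) = -3 + \left(Y + n\right) = -3 + Y + n$)
$\left(x{\left(M{\left(-10 \right)},U{\left(-9 \right)} \right)} + 33454\right) \left(\left(-218\right) \left(-113\right) - 5649\right) = \left(\left(-3 + 5 + \sqrt{-9 - 10}\right) + 33454\right) \left(\left(-218\right) \left(-113\right) - 5649\right) = \left(\left(-3 + 5 + \sqrt{-19}\right) + 33454\right) \left(24634 - 5649\right) = \left(\left(-3 + 5 + i \sqrt{19}\right) + 33454\right) 18985 = \left(\left(2 + i \sqrt{19}\right) + 33454\right) 18985 = \left(33456 + i \sqrt{19}\right) 18985 = 635162160 + 18985 i \sqrt{19}$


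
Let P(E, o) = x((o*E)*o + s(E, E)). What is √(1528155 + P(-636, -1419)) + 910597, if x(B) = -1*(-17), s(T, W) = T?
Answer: 910597 + 2*√382043 ≈ 9.1183e+5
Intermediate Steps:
x(B) = 17
P(E, o) = 17
√(1528155 + P(-636, -1419)) + 910597 = √(1528155 + 17) + 910597 = √1528172 + 910597 = 2*√382043 + 910597 = 910597 + 2*√382043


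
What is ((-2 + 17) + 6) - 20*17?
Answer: -319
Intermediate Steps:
((-2 + 17) + 6) - 20*17 = (15 + 6) - 340 = 21 - 340 = -319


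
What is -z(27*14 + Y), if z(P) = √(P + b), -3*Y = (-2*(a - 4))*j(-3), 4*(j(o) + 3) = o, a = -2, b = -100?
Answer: -√293 ≈ -17.117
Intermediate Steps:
j(o) = -3 + o/4
Y = 15 (Y = -(-2*(-2 - 4))*(-3 + (¼)*(-3))/3 = -(-2*(-6))*(-3 - ¾)/3 = -4*(-15)/4 = -⅓*(-45) = 15)
z(P) = √(-100 + P) (z(P) = √(P - 100) = √(-100 + P))
-z(27*14 + Y) = -√(-100 + (27*14 + 15)) = -√(-100 + (378 + 15)) = -√(-100 + 393) = -√293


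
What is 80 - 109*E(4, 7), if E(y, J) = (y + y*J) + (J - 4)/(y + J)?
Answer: -37815/11 ≈ -3437.7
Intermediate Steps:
E(y, J) = y + J*y + (-4 + J)/(J + y) (E(y, J) = (y + J*y) + (-4 + J)/(J + y) = y + J*y + (-4 + J)/(J + y))
80 - 109*E(4, 7) = 80 - 109*(-4 + 7 + 4**2 + 7*4 + 7*4**2 + 4*7**2)/(7 + 4) = 80 - 109*(-4 + 7 + 16 + 28 + 7*16 + 4*49)/11 = 80 - 109*(-4 + 7 + 16 + 28 + 112 + 196)/11 = 80 - 109*355/11 = 80 - 38695/11 = -37815/11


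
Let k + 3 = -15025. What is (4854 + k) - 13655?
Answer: -23829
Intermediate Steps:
k = -15028 (k = -3 - 15025 = -15028)
(4854 + k) - 13655 = (4854 - 15028) - 13655 = -10174 - 13655 = -23829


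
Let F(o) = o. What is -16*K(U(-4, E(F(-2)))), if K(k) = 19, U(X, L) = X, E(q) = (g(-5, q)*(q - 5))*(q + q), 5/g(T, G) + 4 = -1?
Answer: -304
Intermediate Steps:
g(T, G) = -1 (g(T, G) = 5/(-4 - 1) = 5/(-5) = 5*(-⅕) = -1)
E(q) = 2*q*(5 - q) (E(q) = (-(q - 5))*(q + q) = (-(-5 + q))*(2*q) = (5 - q)*(2*q) = 2*q*(5 - q))
-16*K(U(-4, E(F(-2)))) = -16*19 = -304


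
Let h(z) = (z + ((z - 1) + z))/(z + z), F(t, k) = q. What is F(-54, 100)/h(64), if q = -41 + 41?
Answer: 0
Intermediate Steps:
q = 0
F(t, k) = 0
h(z) = (-1 + 3*z)/(2*z) (h(z) = (z + ((-1 + z) + z))/((2*z)) = (z + (-1 + 2*z))*(1/(2*z)) = (-1 + 3*z)*(1/(2*z)) = (-1 + 3*z)/(2*z))
F(-54, 100)/h(64) = 0/(((½)*(-1 + 3*64)/64)) = 0/(((½)*(1/64)*(-1 + 192))) = 0/(((½)*(1/64)*191)) = 0/(191/128) = 0*(128/191) = 0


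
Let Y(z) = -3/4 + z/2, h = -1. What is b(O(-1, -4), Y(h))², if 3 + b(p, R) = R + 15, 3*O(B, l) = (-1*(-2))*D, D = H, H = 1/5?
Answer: 1849/16 ≈ 115.56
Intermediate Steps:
H = ⅕ (H = 1*(⅕) = ⅕ ≈ 0.20000)
D = ⅕ ≈ 0.20000
O(B, l) = 2/15 (O(B, l) = (-1*(-2)*(⅕))/3 = (2*(⅕))/3 = (⅓)*(⅖) = 2/15)
Y(z) = -¾ + z/2 (Y(z) = -3*¼ + z*(½) = -¾ + z/2)
b(p, R) = 12 + R (b(p, R) = -3 + (R + 15) = -3 + (15 + R) = 12 + R)
b(O(-1, -4), Y(h))² = (12 + (-¾ + (½)*(-1)))² = (12 + (-¾ - ½))² = (12 - 5/4)² = (43/4)² = 1849/16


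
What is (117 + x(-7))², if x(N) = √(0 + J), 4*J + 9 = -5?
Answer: (234 + I*√14)²/4 ≈ 13686.0 + 437.77*I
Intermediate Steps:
J = -7/2 (J = -9/4 + (¼)*(-5) = -9/4 - 5/4 = -7/2 ≈ -3.5000)
x(N) = I*√14/2 (x(N) = √(0 - 7/2) = √(-7/2) = I*√14/2)
(117 + x(-7))² = (117 + I*√14/2)²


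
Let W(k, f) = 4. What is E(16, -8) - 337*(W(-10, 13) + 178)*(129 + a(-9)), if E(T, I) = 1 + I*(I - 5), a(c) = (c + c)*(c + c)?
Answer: -27784197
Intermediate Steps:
a(c) = 4*c² (a(c) = (2*c)*(2*c) = 4*c²)
E(T, I) = 1 + I*(-5 + I)
E(16, -8) - 337*(W(-10, 13) + 178)*(129 + a(-9)) = (1 + (-8)² - 5*(-8)) - 337*(4 + 178)*(129 + 4*(-9)²) = (1 + 64 + 40) - 61334*(129 + 4*81) = 105 - 61334*(129 + 324) = 105 - 61334*453 = 105 - 337*82446 = 105 - 27784302 = -27784197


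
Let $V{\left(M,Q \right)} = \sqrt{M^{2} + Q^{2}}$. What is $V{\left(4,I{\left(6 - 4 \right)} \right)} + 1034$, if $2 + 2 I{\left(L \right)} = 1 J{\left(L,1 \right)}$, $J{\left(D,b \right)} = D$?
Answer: $1038$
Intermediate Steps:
$I{\left(L \right)} = -1 + \frac{L}{2}$ ($I{\left(L \right)} = -1 + \frac{1 L}{2} = -1 + \frac{L}{2}$)
$V{\left(4,I{\left(6 - 4 \right)} \right)} + 1034 = \sqrt{4^{2} + \left(-1 + \frac{6 - 4}{2}\right)^{2}} + 1034 = \sqrt{16 + \left(-1 + \frac{6 - 4}{2}\right)^{2}} + 1034 = \sqrt{16 + \left(-1 + \frac{1}{2} \cdot 2\right)^{2}} + 1034 = \sqrt{16 + \left(-1 + 1\right)^{2}} + 1034 = \sqrt{16 + 0^{2}} + 1034 = \sqrt{16 + 0} + 1034 = \sqrt{16} + 1034 = 4 + 1034 = 1038$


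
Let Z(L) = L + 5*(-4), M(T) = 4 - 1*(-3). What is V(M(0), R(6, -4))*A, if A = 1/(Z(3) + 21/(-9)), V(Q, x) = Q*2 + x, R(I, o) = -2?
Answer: -18/29 ≈ -0.62069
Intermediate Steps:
M(T) = 7 (M(T) = 4 + 3 = 7)
Z(L) = -20 + L (Z(L) = L - 20 = -20 + L)
V(Q, x) = x + 2*Q (V(Q, x) = 2*Q + x = x + 2*Q)
A = -3/58 (A = 1/((-20 + 3) + 21/(-9)) = 1/(-17 + 21*(-⅑)) = 1/(-17 - 7/3) = 1/(-58/3) = -3/58 ≈ -0.051724)
V(M(0), R(6, -4))*A = (-2 + 2*7)*(-3/58) = (-2 + 14)*(-3/58) = 12*(-3/58) = -18/29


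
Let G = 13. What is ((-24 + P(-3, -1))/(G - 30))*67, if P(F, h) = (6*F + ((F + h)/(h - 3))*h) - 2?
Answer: 3015/17 ≈ 177.35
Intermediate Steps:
P(F, h) = -2 + 6*F + h*(F + h)/(-3 + h) (P(F, h) = (6*F + ((F + h)/(-3 + h))*h) - 2 = (6*F + h*(F + h)/(-3 + h)) - 2 = -2 + 6*F + h*(F + h)/(-3 + h))
((-24 + P(-3, -1))/(G - 30))*67 = ((-24 + (6 + (-1)**2 - 18*(-3) - 2*(-1) + 7*(-3)*(-1))/(-3 - 1))/(13 - 30))*67 = ((-24 + (6 + 1 + 54 + 2 + 21)/(-4))/(-17))*67 = ((-24 - 1/4*84)*(-1/17))*67 = ((-24 - 21)*(-1/17))*67 = -45*(-1/17)*67 = (45/17)*67 = 3015/17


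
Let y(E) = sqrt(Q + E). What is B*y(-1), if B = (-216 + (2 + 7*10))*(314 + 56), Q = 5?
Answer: -106560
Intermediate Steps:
B = -53280 (B = (-216 + (2 + 70))*370 = (-216 + 72)*370 = -144*370 = -53280)
y(E) = sqrt(5 + E)
B*y(-1) = -53280*sqrt(5 - 1) = -53280*sqrt(4) = -53280*2 = -106560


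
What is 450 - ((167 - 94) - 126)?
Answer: 503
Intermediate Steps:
450 - ((167 - 94) - 126) = 450 - (73 - 126) = 450 - 1*(-53) = 450 + 53 = 503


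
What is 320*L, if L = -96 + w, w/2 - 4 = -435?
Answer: -306560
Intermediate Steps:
w = -862 (w = 8 + 2*(-435) = 8 - 870 = -862)
L = -958 (L = -96 - 862 = -958)
320*L = 320*(-958) = -306560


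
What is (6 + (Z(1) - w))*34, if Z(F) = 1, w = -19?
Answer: 884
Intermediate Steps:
(6 + (Z(1) - w))*34 = (6 + (1 - 1*(-19)))*34 = (6 + (1 + 19))*34 = (6 + 20)*34 = 26*34 = 884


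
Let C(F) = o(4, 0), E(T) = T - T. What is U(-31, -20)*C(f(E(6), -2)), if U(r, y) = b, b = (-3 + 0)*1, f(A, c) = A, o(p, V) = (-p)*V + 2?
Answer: -6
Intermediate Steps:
E(T) = 0
o(p, V) = 2 - V*p (o(p, V) = -V*p + 2 = 2 - V*p)
C(F) = 2 (C(F) = 2 - 1*0*4 = 2 + 0 = 2)
b = -3 (b = -3*1 = -3)
U(r, y) = -3
U(-31, -20)*C(f(E(6), -2)) = -3*2 = -6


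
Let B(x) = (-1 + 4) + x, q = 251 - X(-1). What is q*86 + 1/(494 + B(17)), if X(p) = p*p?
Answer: 11051001/514 ≈ 21500.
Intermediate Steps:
X(p) = p**2
q = 250 (q = 251 - 1*(-1)**2 = 251 - 1*1 = 251 - 1 = 250)
B(x) = 3 + x
q*86 + 1/(494 + B(17)) = 250*86 + 1/(494 + (3 + 17)) = 21500 + 1/(494 + 20) = 21500 + 1/514 = 11051001/514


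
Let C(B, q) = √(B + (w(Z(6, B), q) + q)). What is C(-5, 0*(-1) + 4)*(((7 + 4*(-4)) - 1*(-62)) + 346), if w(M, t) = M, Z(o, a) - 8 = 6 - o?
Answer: 399*√7 ≈ 1055.7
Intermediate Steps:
Z(o, a) = 14 - o (Z(o, a) = 8 + (6 - o) = 14 - o)
C(B, q) = √(8 + B + q) (C(B, q) = √(B + ((14 - 1*6) + q)) = √(B + ((14 - 6) + q)) = √(B + (8 + q)) = √(8 + B + q))
C(-5, 0*(-1) + 4)*(((7 + 4*(-4)) - 1*(-62)) + 346) = √(8 - 5 + (0*(-1) + 4))*(((7 + 4*(-4)) - 1*(-62)) + 346) = √(8 - 5 + (0 + 4))*(((7 - 16) + 62) + 346) = √(8 - 5 + 4)*((-9 + 62) + 346) = √7*(53 + 346) = √7*399 = 399*√7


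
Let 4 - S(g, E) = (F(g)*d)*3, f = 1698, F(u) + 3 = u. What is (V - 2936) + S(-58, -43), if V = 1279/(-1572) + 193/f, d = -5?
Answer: -570583121/148292 ≈ -3847.7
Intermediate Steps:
F(u) = -3 + u
V = -103797/148292 (V = 1279/(-1572) + 193/1698 = 1279*(-1/1572) + 193*(1/1698) = -1279/1572 + 193/1698 = -103797/148292 ≈ -0.69995)
S(g, E) = -41 + 15*g (S(g, E) = 4 - (-3 + g)*(-5)*3 = 4 - (15 - 5*g)*3 = 4 - (45 - 15*g) = 4 + (-45 + 15*g) = -41 + 15*g)
(V - 2936) + S(-58, -43) = (-103797/148292 - 2936) + (-41 + 15*(-58)) = -435489109/148292 + (-41 - 870) = -435489109/148292 - 911 = -570583121/148292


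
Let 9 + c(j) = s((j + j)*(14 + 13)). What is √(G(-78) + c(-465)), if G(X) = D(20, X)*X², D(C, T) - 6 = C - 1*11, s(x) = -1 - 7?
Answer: √91243 ≈ 302.06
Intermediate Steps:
s(x) = -8
c(j) = -17 (c(j) = -9 - 8 = -17)
D(C, T) = -5 + C (D(C, T) = 6 + (C - 1*11) = 6 + (C - 11) = 6 + (-11 + C) = -5 + C)
G(X) = 15*X² (G(X) = (-5 + 20)*X² = 15*X²)
√(G(-78) + c(-465)) = √(15*(-78)² - 17) = √(15*6084 - 17) = √(91260 - 17) = √91243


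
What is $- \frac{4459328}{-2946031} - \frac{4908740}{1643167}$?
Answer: $- \frac{7133879599164}{4840820920177} \approx -1.4737$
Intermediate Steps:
$- \frac{4459328}{-2946031} - \frac{4908740}{1643167} = \left(-4459328\right) \left(- \frac{1}{2946031}\right) - \frac{4908740}{1643167} = \frac{4459328}{2946031} - \frac{4908740}{1643167} = - \frac{7133879599164}{4840820920177}$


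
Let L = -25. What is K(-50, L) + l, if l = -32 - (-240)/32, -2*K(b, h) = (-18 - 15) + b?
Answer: 17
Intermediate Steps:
K(b, h) = 33/2 - b/2 (K(b, h) = -((-18 - 15) + b)/2 = -(-33 + b)/2 = 33/2 - b/2)
l = -49/2 (l = -32 - (-240)/32 = -32 - 20*(-3/8) = -32 + 15/2 = -49/2 ≈ -24.500)
K(-50, L) + l = (33/2 - ½*(-50)) - 49/2 = (33/2 + 25) - 49/2 = 83/2 - 49/2 = 17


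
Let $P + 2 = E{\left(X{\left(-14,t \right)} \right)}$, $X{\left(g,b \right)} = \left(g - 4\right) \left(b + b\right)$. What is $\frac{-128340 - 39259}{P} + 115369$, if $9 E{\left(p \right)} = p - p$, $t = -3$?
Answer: $\frac{398337}{2} \approx 1.9917 \cdot 10^{5}$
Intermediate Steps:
$X{\left(g,b \right)} = 2 b \left(-4 + g\right)$ ($X{\left(g,b \right)} = \left(-4 + g\right) 2 b = 2 b \left(-4 + g\right)$)
$E{\left(p \right)} = 0$ ($E{\left(p \right)} = \frac{p - p}{9} = \frac{1}{9} \cdot 0 = 0$)
$P = -2$ ($P = -2 + 0 = -2$)
$\frac{-128340 - 39259}{P} + 115369 = \frac{-128340 - 39259}{-2} + 115369 = \left(-167599\right) \left(- \frac{1}{2}\right) + 115369 = \frac{167599}{2} + 115369 = \frac{398337}{2}$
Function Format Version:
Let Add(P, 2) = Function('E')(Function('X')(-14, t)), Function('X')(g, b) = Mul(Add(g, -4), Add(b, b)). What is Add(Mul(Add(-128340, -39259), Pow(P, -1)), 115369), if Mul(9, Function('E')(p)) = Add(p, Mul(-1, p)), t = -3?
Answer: Rational(398337, 2) ≈ 1.9917e+5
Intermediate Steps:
Function('X')(g, b) = Mul(2, b, Add(-4, g)) (Function('X')(g, b) = Mul(Add(-4, g), Mul(2, b)) = Mul(2, b, Add(-4, g)))
Function('E')(p) = 0 (Function('E')(p) = Mul(Rational(1, 9), Add(p, Mul(-1, p))) = Mul(Rational(1, 9), 0) = 0)
P = -2 (P = Add(-2, 0) = -2)
Add(Mul(Add(-128340, -39259), Pow(P, -1)), 115369) = Add(Mul(Add(-128340, -39259), Pow(-2, -1)), 115369) = Add(Mul(-167599, Rational(-1, 2)), 115369) = Add(Rational(167599, 2), 115369) = Rational(398337, 2)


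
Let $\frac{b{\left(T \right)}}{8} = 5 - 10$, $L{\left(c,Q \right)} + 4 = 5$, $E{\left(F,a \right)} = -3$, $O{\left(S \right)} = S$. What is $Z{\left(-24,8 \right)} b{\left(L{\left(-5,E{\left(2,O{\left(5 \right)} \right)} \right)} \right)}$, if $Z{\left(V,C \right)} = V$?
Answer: $960$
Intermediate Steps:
$L{\left(c,Q \right)} = 1$ ($L{\left(c,Q \right)} = -4 + 5 = 1$)
$b{\left(T \right)} = -40$ ($b{\left(T \right)} = 8 \left(5 - 10\right) = 8 \left(-5\right) = -40$)
$Z{\left(-24,8 \right)} b{\left(L{\left(-5,E{\left(2,O{\left(5 \right)} \right)} \right)} \right)} = \left(-24\right) \left(-40\right) = 960$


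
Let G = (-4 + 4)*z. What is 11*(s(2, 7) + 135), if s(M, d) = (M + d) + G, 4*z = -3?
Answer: 1584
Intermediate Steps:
z = -¾ (z = (¼)*(-3) = -¾ ≈ -0.75000)
G = 0 (G = (-4 + 4)*(-¾) = 0*(-¾) = 0)
s(M, d) = M + d (s(M, d) = (M + d) + 0 = M + d)
11*(s(2, 7) + 135) = 11*((2 + 7) + 135) = 11*(9 + 135) = 11*144 = 1584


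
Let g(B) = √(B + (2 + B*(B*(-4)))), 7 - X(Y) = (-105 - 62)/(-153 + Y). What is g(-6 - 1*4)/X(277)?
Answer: 248*I*√102/1035 ≈ 2.42*I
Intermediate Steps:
X(Y) = 7 + 167/(-153 + Y) (X(Y) = 7 - (-105 - 62)/(-153 + Y) = 7 - (-167)/(-153 + Y) = 7 + 167/(-153 + Y))
g(B) = √(2 + B - 4*B²) (g(B) = √(B + (2 + B*(-4*B))) = √(B + (2 - 4*B²)) = √(2 + B - 4*B²))
g(-6 - 1*4)/X(277) = √(2 + (-6 - 1*4) - 4*(-6 - 1*4)²)/(((-904 + 7*277)/(-153 + 277))) = √(2 + (-6 - 4) - 4*(-6 - 4)²)/(((-904 + 1939)/124)) = √(2 - 10 - 4*(-10)²)/(((1/124)*1035)) = √(2 - 10 - 4*100)/(1035/124) = √(2 - 10 - 400)*(124/1035) = √(-408)*(124/1035) = (2*I*√102)*(124/1035) = 248*I*√102/1035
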